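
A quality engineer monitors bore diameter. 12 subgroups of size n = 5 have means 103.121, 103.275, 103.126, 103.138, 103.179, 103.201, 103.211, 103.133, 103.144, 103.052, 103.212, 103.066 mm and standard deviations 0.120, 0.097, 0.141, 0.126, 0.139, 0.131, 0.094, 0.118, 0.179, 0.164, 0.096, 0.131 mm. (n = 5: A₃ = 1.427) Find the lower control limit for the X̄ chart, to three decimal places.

102.972

X̄̄ = (103.121 + 103.275 + 103.126 + 103.138 + 103.179 + 103.201 + 103.211 + 103.133 + 103.144 + 103.052 + 103.212 + 103.066) / 12 = 103.1548
s̄ = (0.120 + 0.097 + 0.141 + 0.126 + 0.139 + 0.131 + 0.094 + 0.118 + 0.179 + 0.164 + 0.096 + 0.131) / 12 = 0.1280
LCL = X̄̄ − A₃·s̄ = 103.1548 − 1.427 × 0.1280 = 102.9722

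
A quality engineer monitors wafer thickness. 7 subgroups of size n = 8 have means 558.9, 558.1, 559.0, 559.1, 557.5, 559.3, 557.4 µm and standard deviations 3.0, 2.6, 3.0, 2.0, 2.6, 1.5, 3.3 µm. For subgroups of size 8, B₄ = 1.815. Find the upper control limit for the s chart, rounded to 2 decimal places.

4.67

s̄ = (3.0 + 2.6 + 3.0 + 2.0 + 2.6 + 1.5 + 3.3) / 7 = 2.5714
UCL_s = B₄·s̄ = 1.815 × 2.5714 = 4.6671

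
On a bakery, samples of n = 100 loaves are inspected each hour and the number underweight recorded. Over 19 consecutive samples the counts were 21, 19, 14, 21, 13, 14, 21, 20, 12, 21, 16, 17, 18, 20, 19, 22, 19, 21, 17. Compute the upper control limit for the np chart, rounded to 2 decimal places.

29.72

p̄ = Σdᵢ / (k·n) = 345 / (19 × 100) = 0.18158
UCL = np̄ + 3·√(np̄(1−p̄)) = 18.1579 + 3 × √(18.1579×0.81842) = 18.1579 + 3 × 3.8550 = 29.7228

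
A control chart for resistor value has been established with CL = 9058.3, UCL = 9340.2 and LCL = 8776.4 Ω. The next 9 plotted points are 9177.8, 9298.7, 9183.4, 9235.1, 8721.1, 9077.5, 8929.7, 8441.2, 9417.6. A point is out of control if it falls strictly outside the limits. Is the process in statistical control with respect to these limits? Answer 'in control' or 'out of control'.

Compare each point to [8776.4, 9340.2]: sample 5 = 8721.1 < LCL; sample 8 = 8441.2 < LCL; sample 9 = 9417.6 > UCL.

out of control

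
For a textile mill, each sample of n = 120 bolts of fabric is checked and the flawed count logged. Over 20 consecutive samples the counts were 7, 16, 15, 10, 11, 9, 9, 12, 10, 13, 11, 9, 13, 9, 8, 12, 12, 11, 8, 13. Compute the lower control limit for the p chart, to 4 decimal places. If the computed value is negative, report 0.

0.0121

p̄ = Σdᵢ / (k·n) = 218 / (20 × 120) = 0.09083
LCL = p̄ − 3·√(p̄(1−p̄)/n) = 0.09083 − 3 × 0.02623 = 0.01213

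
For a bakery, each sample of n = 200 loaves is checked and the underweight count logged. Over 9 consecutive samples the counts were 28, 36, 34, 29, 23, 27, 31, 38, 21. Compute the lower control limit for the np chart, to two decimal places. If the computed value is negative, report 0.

14.59

p̄ = Σdᵢ / (k·n) = 267 / (9 × 200) = 0.14833
LCL = np̄ − 3·√(np̄(1−p̄)) = 29.6667 − 3 × 5.0265 = 14.5870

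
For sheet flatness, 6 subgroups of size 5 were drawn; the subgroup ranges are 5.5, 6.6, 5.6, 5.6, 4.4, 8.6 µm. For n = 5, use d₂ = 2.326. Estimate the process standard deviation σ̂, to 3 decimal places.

2.601

R̄ = (5.5 + 6.6 + 5.6 + 5.6 + 4.4 + 8.6) / 6 = 6.0500
σ̂ = R̄ / d₂ = 6.0500 / 2.326 = 2.6010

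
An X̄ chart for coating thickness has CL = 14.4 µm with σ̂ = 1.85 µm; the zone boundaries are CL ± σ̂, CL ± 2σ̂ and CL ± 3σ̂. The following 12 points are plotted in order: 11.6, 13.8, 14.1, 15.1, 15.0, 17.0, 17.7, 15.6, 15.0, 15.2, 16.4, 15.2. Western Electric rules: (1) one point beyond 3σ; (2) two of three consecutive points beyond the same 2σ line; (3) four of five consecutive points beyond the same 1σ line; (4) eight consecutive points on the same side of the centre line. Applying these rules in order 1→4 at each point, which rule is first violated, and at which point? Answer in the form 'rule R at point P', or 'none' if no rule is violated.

rule 4 at point 11

Zone of each point (C = within 1σ̂, B = 1σ̂–2σ̂, A = 2σ̂–3σ̂, * = beyond 3σ̂; sign = side of CL): 1:-B, 2:-C, 3:-C, 4:+C, 5:+C, 6:+B, 7:+B, 8:+C, 9:+C, 10:+C, 11:+B, 12:+C
Rule 4 (eight consecutive points on the same side of the centre line) is satisfied at point 11.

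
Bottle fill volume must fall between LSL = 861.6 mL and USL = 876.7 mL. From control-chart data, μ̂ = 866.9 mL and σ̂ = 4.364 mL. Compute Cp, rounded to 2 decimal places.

Cp = (USL − LSL) / (6σ̂) = (876.7 − 861.6) / (6 × 4.364) = 15.1000 / 26.1840 = 0.5767

0.58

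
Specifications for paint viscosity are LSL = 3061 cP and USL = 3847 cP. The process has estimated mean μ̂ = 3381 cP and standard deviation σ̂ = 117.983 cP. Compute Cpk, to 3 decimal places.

0.904

Cpu = (USL − μ̂) / (3σ̂) = (3847 − 3381) / (3 × 117.983) = 1.3166; Cpl = (μ̂ − LSL) / (3σ̂) = (3381 − 3061) / (3 × 117.983) = 0.9041; Cpk = min(Cpu, Cpl) = 0.9041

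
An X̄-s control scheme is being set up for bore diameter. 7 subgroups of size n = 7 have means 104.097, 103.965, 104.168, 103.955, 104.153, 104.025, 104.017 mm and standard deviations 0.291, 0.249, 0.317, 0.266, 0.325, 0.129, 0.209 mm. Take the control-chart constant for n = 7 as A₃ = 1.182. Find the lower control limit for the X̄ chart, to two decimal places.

X̄̄ = (104.097 + 103.965 + 104.168 + 103.955 + 104.153 + 104.025 + 104.017) / 7 = 104.0543
s̄ = (0.291 + 0.249 + 0.317 + 0.266 + 0.325 + 0.129 + 0.209) / 7 = 0.2551
LCL = X̄̄ − A₃·s̄ = 104.0543 − 1.182 × 0.2551 = 103.7527

103.75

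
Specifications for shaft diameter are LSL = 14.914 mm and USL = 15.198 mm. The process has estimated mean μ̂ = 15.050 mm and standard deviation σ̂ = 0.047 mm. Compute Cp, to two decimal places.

Cp = (USL − LSL) / (6σ̂) = (15.198 − 14.914) / (6 × 0.047) = 0.2840 / 0.2820 = 1.0071

1.01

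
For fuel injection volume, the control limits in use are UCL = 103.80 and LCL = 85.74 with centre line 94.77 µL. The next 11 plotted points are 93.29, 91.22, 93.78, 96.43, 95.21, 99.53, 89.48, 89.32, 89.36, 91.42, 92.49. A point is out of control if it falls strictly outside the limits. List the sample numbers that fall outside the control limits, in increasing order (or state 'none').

All 11 points lie within [85.74, 103.80].

none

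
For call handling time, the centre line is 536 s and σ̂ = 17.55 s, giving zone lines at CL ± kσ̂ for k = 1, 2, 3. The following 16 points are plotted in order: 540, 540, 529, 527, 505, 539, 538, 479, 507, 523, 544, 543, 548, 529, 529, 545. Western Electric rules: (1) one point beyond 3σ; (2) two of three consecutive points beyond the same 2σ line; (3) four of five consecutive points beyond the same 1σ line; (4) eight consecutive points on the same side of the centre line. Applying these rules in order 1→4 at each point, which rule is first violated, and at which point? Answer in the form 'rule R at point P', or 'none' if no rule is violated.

Zone of each point (C = within 1σ̂, B = 1σ̂–2σ̂, A = 2σ̂–3σ̂, * = beyond 3σ̂; sign = side of CL): 1:+C, 2:+C, 3:-C, 4:-C, 5:-B, 6:+C, 7:+C, 8:-*, 9:-B, 10:-C, 11:+C, 12:+C, 13:+C, 14:-C, 15:-C, 16:+C
Rule 1 (one point beyond the 3σ limits) is satisfied at point 8.

rule 1 at point 8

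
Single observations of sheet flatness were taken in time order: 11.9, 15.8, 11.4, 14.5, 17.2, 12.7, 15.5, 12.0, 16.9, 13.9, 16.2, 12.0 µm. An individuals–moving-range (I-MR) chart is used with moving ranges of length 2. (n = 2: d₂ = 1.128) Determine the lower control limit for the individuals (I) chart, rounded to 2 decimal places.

4.66

X̄ = (11.9 + 15.8 + 11.4 + 14.5 + 17.2 + 12.7 + 15.5 + 12.0 + 16.9 + 13.9 + 16.2 + 12.0) / 12 = 14.1667
Moving ranges: 3.9, 4.4, 3.1, 2.7, 4.5, 2.8, 3.5, 4.9, 3.0, 2.3, 4.2; M̄R̄ = 39.3000 / 11 = 3.5727
LCL = X̄ − 3·M̄R̄/d₂ = 14.1667 − 3 × 3.5727 / 1.128 = 4.6647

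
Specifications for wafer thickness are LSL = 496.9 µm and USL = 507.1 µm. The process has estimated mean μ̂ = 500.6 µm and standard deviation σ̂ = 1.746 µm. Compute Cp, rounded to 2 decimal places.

Cp = (USL − LSL) / (6σ̂) = (507.1 − 496.9) / (6 × 1.746) = 10.2000 / 10.4760 = 0.9737

0.97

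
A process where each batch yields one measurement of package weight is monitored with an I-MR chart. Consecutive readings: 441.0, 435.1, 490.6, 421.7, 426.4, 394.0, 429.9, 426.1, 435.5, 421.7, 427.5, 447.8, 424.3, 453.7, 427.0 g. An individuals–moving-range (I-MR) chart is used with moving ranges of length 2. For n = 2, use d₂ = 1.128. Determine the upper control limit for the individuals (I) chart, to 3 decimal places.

497.316

X̄ = (441.0 + 435.1 + 490.6 + 421.7 + 426.4 + 394.0 + 429.9 + 426.1 + 435.5 + 421.7 + 427.5 + 447.8 + 424.3 + 453.7 + 427.0) / 15 = 433.4867
Moving ranges: 5.9, 55.5, 68.9, 4.7, 32.4, 35.9, 3.8, 9.4, 13.8, 5.8, 20.3, 23.5, 29.4, 26.7; M̄R̄ = 336.0000 / 14 = 24.0000
UCL = X̄ + 3·M̄R̄/d₂ = 433.4867 + 3 × 24.0000 / 1.128 = 497.3165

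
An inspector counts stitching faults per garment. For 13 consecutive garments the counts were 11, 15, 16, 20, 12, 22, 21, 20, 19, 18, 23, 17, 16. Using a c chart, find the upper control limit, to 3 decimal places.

c̄ = (11 + 15 + 16 + 20 + 12 + 22 + 21 + 20 + 19 + 18 + 23 + 17 + 16) / 13 = 230 / 13 = 17.6923
UCL = c̄ + 3√c̄ = 17.6923 + 3 × √17.6923 = 17.6923 + 3 × 4.2062 = 30.3110

30.311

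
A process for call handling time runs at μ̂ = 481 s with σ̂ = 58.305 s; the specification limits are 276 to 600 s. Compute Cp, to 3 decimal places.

Cp = (USL − LSL) / (6σ̂) = (600 − 276) / (6 × 58.305) = 324.0000 / 349.8300 = 0.9262

0.926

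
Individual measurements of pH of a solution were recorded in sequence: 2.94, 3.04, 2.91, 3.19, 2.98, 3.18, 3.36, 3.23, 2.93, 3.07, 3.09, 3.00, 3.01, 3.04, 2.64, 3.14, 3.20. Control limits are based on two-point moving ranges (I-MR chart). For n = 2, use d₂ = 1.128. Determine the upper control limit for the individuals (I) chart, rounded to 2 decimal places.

3.52

X̄ = (2.94 + 3.04 + 2.91 + 3.19 + 2.98 + 3.18 + 3.36 + 3.23 + 2.93 + 3.07 + 3.09 + 3.00 + 3.01 + 3.04 + 2.64 + 3.14 + 3.20) / 17 = 3.0559
Moving ranges: 0.10, 0.13, 0.28, 0.21, 0.20, 0.18, 0.13, 0.30, 0.14, 0.02, 0.09, 0.01, 0.03, 0.40, 0.50, 0.06; M̄R̄ = 2.7800 / 16 = 0.1738
UCL = X̄ + 3·M̄R̄/d₂ = 3.0559 + 3 × 0.1738 / 1.128 = 3.5180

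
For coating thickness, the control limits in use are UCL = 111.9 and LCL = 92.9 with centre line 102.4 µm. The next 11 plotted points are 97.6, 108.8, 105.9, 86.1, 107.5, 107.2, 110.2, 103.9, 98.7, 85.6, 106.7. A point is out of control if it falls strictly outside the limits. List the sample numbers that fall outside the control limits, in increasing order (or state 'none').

Compare each point to [92.9, 111.9]: sample 4 = 86.1 < LCL; sample 10 = 85.6 < LCL.

4, 10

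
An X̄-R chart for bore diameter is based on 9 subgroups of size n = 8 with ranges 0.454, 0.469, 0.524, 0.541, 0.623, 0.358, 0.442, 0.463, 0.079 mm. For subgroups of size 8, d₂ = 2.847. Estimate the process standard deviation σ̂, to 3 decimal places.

0.154

R̄ = (0.454 + 0.469 + 0.524 + 0.541 + 0.623 + 0.358 + 0.442 + 0.463 + 0.079) / 9 = 0.4392
σ̂ = R̄ / d₂ = 0.4392 / 2.847 = 0.1543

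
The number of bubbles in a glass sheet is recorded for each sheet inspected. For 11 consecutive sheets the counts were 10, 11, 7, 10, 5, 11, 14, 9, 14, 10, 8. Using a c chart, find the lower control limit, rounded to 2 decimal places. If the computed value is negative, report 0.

0.47

c̄ = (10 + 11 + 7 + 10 + 5 + 11 + 14 + 9 + 14 + 10 + 8) / 11 = 109 / 11 = 9.9091
LCL = c̄ − 3√c̄ = 9.9091 − 3 × 3.1479 = 0.4655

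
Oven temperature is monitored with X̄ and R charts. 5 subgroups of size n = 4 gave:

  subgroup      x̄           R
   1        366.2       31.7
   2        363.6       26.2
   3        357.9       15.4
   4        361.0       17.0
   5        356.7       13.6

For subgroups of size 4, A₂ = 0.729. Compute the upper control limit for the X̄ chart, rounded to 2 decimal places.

X̄̄ = (366.2 + 363.6 + 357.9 + 361.0 + 356.7) / 5 = 1805.4000 / 5 = 361.0800
R̄ = (31.7 + 26.2 + 15.4 + 17.0 + 13.6) / 5 = 103.9000 / 5 = 20.7800
UCL = X̄̄ + A₂·R̄ = 361.0800 + 0.729 × 20.7800 = 376.2286

376.23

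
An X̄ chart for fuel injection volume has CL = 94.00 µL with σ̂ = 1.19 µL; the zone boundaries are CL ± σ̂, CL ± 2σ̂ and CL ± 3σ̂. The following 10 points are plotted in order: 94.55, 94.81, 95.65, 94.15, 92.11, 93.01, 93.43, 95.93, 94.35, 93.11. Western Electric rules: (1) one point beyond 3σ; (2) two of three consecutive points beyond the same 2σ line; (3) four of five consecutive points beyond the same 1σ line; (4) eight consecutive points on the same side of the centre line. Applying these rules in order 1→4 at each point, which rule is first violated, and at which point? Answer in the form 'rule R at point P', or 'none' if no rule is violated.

none

Zone of each point (C = within 1σ̂, B = 1σ̂–2σ̂, A = 2σ̂–3σ̂, * = beyond 3σ̂; sign = side of CL): 1:+C, 2:+C, 3:+B, 4:+C, 5:-B, 6:-C, 7:-C, 8:+B, 9:+C, 10:-C
No rule fires across all 10 points.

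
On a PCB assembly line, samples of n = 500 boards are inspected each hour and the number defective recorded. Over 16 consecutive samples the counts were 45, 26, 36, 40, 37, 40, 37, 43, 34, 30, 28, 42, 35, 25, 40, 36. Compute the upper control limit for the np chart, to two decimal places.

53.19

p̄ = Σdᵢ / (k·n) = 574 / (16 × 500) = 0.07175
UCL = np̄ + 3·√(np̄(1−p̄)) = 35.8750 + 3 × √(35.8750×0.92825) = 35.8750 + 3 × 5.7707 = 53.1871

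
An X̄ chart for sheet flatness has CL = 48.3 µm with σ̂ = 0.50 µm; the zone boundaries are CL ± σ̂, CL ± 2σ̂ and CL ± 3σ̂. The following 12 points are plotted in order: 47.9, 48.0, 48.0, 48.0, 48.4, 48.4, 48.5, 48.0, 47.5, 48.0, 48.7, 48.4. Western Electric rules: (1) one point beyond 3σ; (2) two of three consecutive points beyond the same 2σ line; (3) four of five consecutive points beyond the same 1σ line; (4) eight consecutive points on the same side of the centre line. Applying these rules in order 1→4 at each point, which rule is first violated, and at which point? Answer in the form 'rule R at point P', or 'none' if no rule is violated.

none

Zone of each point (C = within 1σ̂, B = 1σ̂–2σ̂, A = 2σ̂–3σ̂, * = beyond 3σ̂; sign = side of CL): 1:-C, 2:-C, 3:-C, 4:-C, 5:+C, 6:+C, 7:+C, 8:-C, 9:-B, 10:-C, 11:+C, 12:+C
No rule fires across all 12 points.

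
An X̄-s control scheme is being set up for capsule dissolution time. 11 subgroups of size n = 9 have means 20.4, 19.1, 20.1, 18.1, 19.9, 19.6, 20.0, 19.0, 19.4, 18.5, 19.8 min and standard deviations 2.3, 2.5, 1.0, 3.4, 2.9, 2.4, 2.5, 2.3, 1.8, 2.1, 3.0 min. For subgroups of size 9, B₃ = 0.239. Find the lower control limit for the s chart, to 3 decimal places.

s̄ = (2.3 + 2.5 + 1.0 + 3.4 + 2.9 + 2.4 + 2.5 + 2.3 + 1.8 + 2.1 + 3.0) / 11 = 2.3818
LCL_s = B₃·s̄ = 0.239 × 2.3818 = 0.5693

0.569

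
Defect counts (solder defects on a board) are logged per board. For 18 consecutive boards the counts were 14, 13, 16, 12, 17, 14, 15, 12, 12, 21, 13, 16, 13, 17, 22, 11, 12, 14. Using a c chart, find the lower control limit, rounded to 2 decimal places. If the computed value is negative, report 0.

c̄ = (14 + 13 + 16 + 12 + 17 + 14 + 15 + 12 + 12 + 21 + 13 + 16 + 13 + 17 + 22 + 11 + 12 + 14) / 18 = 264 / 18 = 14.6667
LCL = c̄ − 3√c̄ = 14.6667 − 3 × 3.8297 = 3.1775

3.18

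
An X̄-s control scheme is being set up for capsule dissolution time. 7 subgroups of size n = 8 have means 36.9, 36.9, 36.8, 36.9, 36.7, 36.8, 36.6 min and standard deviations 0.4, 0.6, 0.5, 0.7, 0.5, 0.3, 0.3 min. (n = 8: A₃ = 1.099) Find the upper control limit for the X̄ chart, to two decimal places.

37.32

X̄̄ = (36.9 + 36.9 + 36.8 + 36.9 + 36.7 + 36.8 + 36.6) / 7 = 36.8000
s̄ = (0.4 + 0.6 + 0.5 + 0.7 + 0.5 + 0.3 + 0.3) / 7 = 0.4714
UCL = X̄̄ + A₃·s̄ = 36.8000 + 1.099 × 0.4714 = 37.3181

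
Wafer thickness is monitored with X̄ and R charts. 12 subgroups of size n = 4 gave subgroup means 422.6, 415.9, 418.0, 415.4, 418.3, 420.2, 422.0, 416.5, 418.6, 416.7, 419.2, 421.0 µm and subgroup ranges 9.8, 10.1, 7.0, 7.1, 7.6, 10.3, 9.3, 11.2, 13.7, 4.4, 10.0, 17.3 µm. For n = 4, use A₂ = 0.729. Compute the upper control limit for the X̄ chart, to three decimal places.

X̄̄ = (422.6 + 415.9 + 418.0 + 415.4 + 418.3 + 420.2 + 422.0 + 416.5 + 418.6 + 416.7 + 419.2 + 421.0) / 12 = 5024.4000 / 12 = 418.7000
R̄ = (9.8 + 10.1 + 7.0 + 7.1 + 7.6 + 10.3 + 9.3 + 11.2 + 13.7 + 4.4 + 10.0 + 17.3) / 12 = 117.8000 / 12 = 9.8167
UCL = X̄̄ + A₂·R̄ = 418.7000 + 0.729 × 9.8167 = 425.8563

425.856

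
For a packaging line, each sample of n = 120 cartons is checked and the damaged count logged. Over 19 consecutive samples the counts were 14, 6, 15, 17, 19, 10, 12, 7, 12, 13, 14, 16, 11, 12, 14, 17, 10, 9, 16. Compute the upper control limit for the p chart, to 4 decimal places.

0.1917

p̄ = Σdᵢ / (k·n) = 244 / (19 × 120) = 0.10702
UCL = p̄ + 3·√(p̄(1−p̄)/n) = 0.10702 + 3 × √(0.10702×0.89298/120) = 0.10702 + 3 × 0.02822 = 0.19168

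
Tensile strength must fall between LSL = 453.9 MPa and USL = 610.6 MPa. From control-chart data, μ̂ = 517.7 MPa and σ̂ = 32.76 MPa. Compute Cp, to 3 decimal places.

0.797

Cp = (USL − LSL) / (6σ̂) = (610.6 − 453.9) / (6 × 32.76) = 156.7000 / 196.5600 = 0.7972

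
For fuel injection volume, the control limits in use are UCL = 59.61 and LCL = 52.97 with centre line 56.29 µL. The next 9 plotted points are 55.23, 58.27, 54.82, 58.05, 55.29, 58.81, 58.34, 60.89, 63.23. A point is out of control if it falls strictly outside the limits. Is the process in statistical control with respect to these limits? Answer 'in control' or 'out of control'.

Compare each point to [52.97, 59.61]: sample 8 = 60.89 > UCL; sample 9 = 63.23 > UCL.

out of control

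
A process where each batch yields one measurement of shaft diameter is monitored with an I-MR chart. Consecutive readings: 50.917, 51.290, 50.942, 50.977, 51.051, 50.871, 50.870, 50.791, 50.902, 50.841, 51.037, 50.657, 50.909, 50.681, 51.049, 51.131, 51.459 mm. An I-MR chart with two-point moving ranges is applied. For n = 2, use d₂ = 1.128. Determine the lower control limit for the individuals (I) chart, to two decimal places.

X̄ = (50.917 + 51.290 + 50.942 + 50.977 + 51.051 + 50.871 + 50.870 + 50.791 + 50.902 + 50.841 + 51.037 + 50.657 + 50.909 + 50.681 + 51.049 + 51.131 + 51.459) / 17 = 50.9632
Moving ranges: 0.373, 0.348, 0.035, 0.074, 0.180, 0.001, 0.079, 0.111, 0.061, 0.196, 0.380, 0.252, 0.228, 0.368, 0.082, 0.328; M̄R̄ = 3.0960 / 16 = 0.1935
LCL = X̄ − 3·M̄R̄/d₂ = 50.9632 − 3 × 0.1935 / 1.128 = 50.4486

50.45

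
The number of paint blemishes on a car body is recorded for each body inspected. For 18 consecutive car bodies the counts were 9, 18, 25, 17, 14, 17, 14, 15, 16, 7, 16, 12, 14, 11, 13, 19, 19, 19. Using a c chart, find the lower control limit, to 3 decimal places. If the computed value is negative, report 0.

3.552

c̄ = (9 + 18 + 25 + 17 + 14 + 17 + 14 + 15 + 16 + 7 + 16 + 12 + 14 + 11 + 13 + 19 + 19 + 19) / 18 = 275 / 18 = 15.2778
LCL = c̄ − 3√c̄ = 15.2778 − 3 × 3.9087 = 3.5517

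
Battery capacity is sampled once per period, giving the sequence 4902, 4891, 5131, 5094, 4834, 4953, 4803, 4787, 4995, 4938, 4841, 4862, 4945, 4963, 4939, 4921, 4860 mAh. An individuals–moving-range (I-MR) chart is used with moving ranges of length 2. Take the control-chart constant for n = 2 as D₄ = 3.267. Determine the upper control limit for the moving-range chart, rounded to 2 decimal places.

Moving ranges: 11, 240, 37, 260, 119, 150, 16, 208, 57, 97, 21, 83, 18, 24, 18, 61; M̄R̄ = 1420.0000 / 16 = 88.7500
UCL_MR = D₄·M̄R̄ = 3.267 × 88.7500 = 289.9462

289.95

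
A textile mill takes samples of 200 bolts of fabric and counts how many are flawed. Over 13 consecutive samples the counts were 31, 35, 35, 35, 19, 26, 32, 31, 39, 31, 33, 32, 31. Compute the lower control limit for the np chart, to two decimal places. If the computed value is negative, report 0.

p̄ = Σdᵢ / (k·n) = 410 / (13 × 200) = 0.15769
LCL = np̄ − 3·√(np̄(1−p̄)) = 31.5385 − 3 × 5.1541 = 16.0761

16.08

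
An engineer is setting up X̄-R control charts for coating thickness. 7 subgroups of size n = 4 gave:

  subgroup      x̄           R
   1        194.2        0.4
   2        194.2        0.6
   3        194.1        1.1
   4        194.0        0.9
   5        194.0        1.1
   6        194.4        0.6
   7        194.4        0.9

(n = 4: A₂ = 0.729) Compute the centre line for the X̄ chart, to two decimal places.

194.19

X̄̄ = (194.2 + 194.2 + 194.1 + 194.0 + 194.0 + 194.4 + 194.4) / 7 = 1359.3000 / 7 = 194.1857
CL = X̄̄ = 194.1857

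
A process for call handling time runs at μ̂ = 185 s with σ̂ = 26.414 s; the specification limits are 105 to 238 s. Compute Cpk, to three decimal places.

0.669

Cpu = (USL − μ̂) / (3σ̂) = (238 − 185) / (3 × 26.414) = 0.6688; Cpl = (μ̂ − LSL) / (3σ̂) = (185 − 105) / (3 × 26.414) = 1.0096; Cpk = min(Cpu, Cpl) = 0.6688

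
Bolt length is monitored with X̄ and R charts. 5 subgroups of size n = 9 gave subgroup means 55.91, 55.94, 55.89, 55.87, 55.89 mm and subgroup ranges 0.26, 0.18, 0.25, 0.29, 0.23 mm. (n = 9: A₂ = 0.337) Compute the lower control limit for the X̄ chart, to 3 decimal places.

X̄̄ = (55.91 + 55.94 + 55.89 + 55.87 + 55.89) / 5 = 279.5000 / 5 = 55.9000
R̄ = (0.26 + 0.18 + 0.25 + 0.29 + 0.23) / 5 = 1.2100 / 5 = 0.2420
LCL = X̄̄ − A₂·R̄ = 55.9000 − 0.337 × 0.2420 = 55.8184

55.818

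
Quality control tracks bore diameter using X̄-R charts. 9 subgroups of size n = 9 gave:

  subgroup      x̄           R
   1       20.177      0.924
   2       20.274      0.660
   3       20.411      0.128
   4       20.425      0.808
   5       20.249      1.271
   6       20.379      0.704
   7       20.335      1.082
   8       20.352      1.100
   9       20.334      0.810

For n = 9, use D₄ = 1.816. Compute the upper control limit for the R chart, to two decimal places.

R̄ = (0.924 + 0.660 + 0.128 + 0.808 + 1.271 + 0.704 + 1.082 + 1.100 + 0.810) / 9 = 7.4870 / 9 = 0.8319
UCL_R = D₄·R̄ = 1.816 × 0.8319 = 1.5107

1.51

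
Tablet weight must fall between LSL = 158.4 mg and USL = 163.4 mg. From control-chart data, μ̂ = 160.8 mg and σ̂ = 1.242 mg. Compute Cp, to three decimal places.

0.671

Cp = (USL − LSL) / (6σ̂) = (163.4 − 158.4) / (6 × 1.242) = 5.0000 / 7.4520 = 0.6710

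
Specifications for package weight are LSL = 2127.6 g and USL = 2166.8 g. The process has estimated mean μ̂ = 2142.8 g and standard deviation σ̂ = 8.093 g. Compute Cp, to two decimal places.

0.81

Cp = (USL − LSL) / (6σ̂) = (2166.8 − 2127.6) / (6 × 8.093) = 39.2000 / 48.5580 = 0.8073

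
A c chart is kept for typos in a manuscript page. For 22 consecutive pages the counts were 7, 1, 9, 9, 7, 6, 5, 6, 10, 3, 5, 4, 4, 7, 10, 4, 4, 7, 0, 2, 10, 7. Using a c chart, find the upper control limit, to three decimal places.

12.981

c̄ = (7 + 1 + 9 + 9 + 7 + 6 + 5 + 6 + 10 + 3 + 5 + 4 + 4 + 7 + 10 + 4 + 4 + 7 + 0 + 2 + 10 + 7) / 22 = 127 / 22 = 5.7727
UCL = c̄ + 3√c̄ = 5.7727 + 3 × √5.7727 = 5.7727 + 3 × 2.4027 = 12.9807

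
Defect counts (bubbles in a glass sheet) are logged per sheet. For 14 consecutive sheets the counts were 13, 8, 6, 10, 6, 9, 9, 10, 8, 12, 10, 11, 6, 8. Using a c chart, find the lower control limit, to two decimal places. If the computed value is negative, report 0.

c̄ = (13 + 8 + 6 + 10 + 6 + 9 + 9 + 10 + 8 + 12 + 10 + 11 + 6 + 8) / 14 = 126 / 14 = 9.0000
LCL = c̄ − 3√c̄ = 9.0000 − 3 × 3.0000 = 0.0000

0.00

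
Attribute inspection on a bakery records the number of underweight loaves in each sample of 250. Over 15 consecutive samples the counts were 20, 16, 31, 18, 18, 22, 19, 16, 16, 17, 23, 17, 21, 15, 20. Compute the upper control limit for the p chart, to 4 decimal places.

0.1277

p̄ = Σdᵢ / (k·n) = 289 / (15 × 250) = 0.07707
UCL = p̄ + 3·√(p̄(1−p̄)/n) = 0.07707 + 3 × √(0.07707×0.92293/250) = 0.07707 + 3 × 0.01687 = 0.12767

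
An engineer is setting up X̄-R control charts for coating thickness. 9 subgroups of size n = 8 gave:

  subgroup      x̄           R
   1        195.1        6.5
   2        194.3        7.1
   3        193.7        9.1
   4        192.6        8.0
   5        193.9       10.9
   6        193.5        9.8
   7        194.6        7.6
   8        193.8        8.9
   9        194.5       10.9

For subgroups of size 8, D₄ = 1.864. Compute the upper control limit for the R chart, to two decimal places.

16.32

R̄ = (6.5 + 7.1 + 9.1 + 8.0 + 10.9 + 9.8 + 7.6 + 8.9 + 10.9) / 9 = 78.8000 / 9 = 8.7556
UCL_R = D₄·R̄ = 1.864 × 8.7556 = 16.3204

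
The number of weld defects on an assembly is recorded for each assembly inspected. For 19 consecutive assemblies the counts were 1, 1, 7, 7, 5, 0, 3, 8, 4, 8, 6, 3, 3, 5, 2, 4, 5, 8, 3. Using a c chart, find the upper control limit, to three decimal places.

c̄ = (1 + 1 + 7 + 7 + 5 + 0 + 3 + 8 + 4 + 8 + 6 + 3 + 3 + 5 + 2 + 4 + 5 + 8 + 3) / 19 = 83 / 19 = 4.3684
UCL = c̄ + 3√c̄ = 4.3684 + 3 × √4.3684 = 4.3684 + 3 × 2.0901 = 10.6387

10.639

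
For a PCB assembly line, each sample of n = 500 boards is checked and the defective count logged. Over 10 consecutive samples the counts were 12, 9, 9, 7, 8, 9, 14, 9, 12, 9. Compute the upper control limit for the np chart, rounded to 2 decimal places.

19.10

p̄ = Σdᵢ / (k·n) = 98 / (10 × 500) = 0.01960
UCL = np̄ + 3·√(np̄(1−p̄)) = 9.8000 + 3 × √(9.8000×0.98040) = 9.8000 + 3 × 3.0997 = 19.0990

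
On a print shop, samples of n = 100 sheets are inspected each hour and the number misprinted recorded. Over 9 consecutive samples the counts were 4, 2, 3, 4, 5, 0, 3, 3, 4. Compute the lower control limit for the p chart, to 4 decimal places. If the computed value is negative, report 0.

p̄ = Σdᵢ / (k·n) = 28 / (9 × 100) = 0.03111
LCL = p̄ − 3·√(p̄(1−p̄)/n) = 0.03111 − 3 × 0.01736 = -0.02097 → 0 (negative, so LCL = 0)

0.0000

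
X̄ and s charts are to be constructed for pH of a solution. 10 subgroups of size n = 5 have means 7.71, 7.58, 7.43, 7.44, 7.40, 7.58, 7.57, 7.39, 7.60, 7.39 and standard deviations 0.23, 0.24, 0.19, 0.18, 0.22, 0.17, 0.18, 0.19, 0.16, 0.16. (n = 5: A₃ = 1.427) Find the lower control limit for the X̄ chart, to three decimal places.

7.235

X̄̄ = (7.71 + 7.58 + 7.43 + 7.44 + 7.40 + 7.58 + 7.57 + 7.39 + 7.60 + 7.39) / 10 = 7.5090
s̄ = (0.23 + 0.24 + 0.19 + 0.18 + 0.22 + 0.17 + 0.18 + 0.19 + 0.16 + 0.16) / 10 = 0.1920
LCL = X̄̄ − A₃·s̄ = 7.5090 − 1.427 × 0.1920 = 7.2350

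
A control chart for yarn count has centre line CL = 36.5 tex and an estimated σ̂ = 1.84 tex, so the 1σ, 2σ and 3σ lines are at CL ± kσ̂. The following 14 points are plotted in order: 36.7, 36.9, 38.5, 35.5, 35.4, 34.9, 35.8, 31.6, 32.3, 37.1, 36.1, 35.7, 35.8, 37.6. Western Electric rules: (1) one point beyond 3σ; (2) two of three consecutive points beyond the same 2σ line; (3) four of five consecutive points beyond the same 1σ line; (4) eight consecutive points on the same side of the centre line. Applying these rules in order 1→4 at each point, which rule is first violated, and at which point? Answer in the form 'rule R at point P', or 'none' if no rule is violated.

rule 2 at point 9

Zone of each point (C = within 1σ̂, B = 1σ̂–2σ̂, A = 2σ̂–3σ̂, * = beyond 3σ̂; sign = side of CL): 1:+C, 2:+C, 3:+B, 4:-C, 5:-C, 6:-C, 7:-C, 8:-A, 9:-A, 10:+C, 11:-C, 12:-C, 13:-C, 14:+C
Rule 2 (two of three consecutive points beyond the same 2σ limit) is satisfied at point 9.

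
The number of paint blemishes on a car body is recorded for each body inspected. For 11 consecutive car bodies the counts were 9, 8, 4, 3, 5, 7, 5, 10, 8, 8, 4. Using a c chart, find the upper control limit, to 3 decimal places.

14.076

c̄ = (9 + 8 + 4 + 3 + 5 + 7 + 5 + 10 + 8 + 8 + 4) / 11 = 71 / 11 = 6.4545
UCL = c̄ + 3√c̄ = 6.4545 + 3 × √6.4545 = 6.4545 + 3 × 2.5406 = 14.0763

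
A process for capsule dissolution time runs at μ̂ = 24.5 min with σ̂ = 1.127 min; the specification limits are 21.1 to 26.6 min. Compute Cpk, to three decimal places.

Cpu = (USL − μ̂) / (3σ̂) = (26.6 − 24.5) / (3 × 1.127) = 0.6211; Cpl = (μ̂ − LSL) / (3σ̂) = (24.5 − 21.1) / (3 × 1.127) = 1.0056; Cpk = min(Cpu, Cpl) = 0.6211

0.621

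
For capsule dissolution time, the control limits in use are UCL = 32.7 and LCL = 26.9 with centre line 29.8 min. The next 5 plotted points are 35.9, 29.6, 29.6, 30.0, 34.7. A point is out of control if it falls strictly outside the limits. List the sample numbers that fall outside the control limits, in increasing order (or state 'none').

1, 5

Compare each point to [26.9, 32.7]: sample 1 = 35.9 > UCL; sample 5 = 34.7 > UCL.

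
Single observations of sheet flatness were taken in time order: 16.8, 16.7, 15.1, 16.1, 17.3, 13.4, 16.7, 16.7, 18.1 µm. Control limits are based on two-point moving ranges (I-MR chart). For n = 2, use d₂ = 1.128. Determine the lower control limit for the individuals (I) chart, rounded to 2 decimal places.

X̄ = (16.8 + 16.7 + 15.1 + 16.1 + 17.3 + 13.4 + 16.7 + 16.7 + 18.1) / 9 = 16.3222
Moving ranges: 0.1, 1.6, 1.0, 1.2, 3.9, 3.3, 0.0, 1.4; M̄R̄ = 12.5000 / 8 = 1.5625
LCL = X̄ − 3·M̄R̄/d₂ = 16.3222 − 3 × 1.5625 / 1.128 = 12.1666

12.17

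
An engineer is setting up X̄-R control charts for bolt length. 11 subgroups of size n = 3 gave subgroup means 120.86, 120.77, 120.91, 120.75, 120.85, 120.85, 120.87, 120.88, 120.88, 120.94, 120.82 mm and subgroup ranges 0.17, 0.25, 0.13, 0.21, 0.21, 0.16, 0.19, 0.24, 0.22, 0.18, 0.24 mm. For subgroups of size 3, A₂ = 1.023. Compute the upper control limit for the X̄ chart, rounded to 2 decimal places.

X̄̄ = (120.86 + 120.77 + 120.91 + 120.75 + 120.85 + 120.85 + 120.87 + 120.88 + 120.88 + 120.94 + 120.82) / 11 = 1329.3800 / 11 = 120.8527
R̄ = (0.17 + 0.25 + 0.13 + 0.21 + 0.21 + 0.16 + 0.19 + 0.24 + 0.22 + 0.18 + 0.24) / 11 = 2.2000 / 11 = 0.2000
UCL = X̄̄ + A₂·R̄ = 120.8527 + 1.023 × 0.2000 = 121.0573

121.06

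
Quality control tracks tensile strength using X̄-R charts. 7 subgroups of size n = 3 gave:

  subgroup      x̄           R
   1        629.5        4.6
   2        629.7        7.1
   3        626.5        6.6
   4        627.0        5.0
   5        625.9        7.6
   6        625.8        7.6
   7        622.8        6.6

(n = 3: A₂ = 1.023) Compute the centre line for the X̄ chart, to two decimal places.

X̄̄ = (629.5 + 629.7 + 626.5 + 627.0 + 625.9 + 625.8 + 622.8) / 7 = 4387.2000 / 7 = 626.7429
CL = X̄̄ = 626.7429

626.74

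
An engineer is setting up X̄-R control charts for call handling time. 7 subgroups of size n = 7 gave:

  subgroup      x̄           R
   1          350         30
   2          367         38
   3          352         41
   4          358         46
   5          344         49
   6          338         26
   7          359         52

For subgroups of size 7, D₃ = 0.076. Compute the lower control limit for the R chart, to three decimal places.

3.062

R̄ = (30 + 38 + 41 + 46 + 49 + 26 + 52) / 7 = 282.0000 / 7 = 40.2857
LCL_R = D₃·R̄ = 0.076 × 40.2857 = 3.0617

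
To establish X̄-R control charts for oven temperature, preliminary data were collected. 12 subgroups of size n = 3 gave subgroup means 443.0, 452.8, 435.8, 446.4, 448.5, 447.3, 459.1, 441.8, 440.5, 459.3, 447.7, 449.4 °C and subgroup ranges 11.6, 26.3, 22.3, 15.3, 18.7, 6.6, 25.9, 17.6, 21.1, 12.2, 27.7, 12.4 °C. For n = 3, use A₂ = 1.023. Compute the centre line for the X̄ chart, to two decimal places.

X̄̄ = (443.0 + 452.8 + 435.8 + 446.4 + 448.5 + 447.3 + 459.1 + 441.8 + 440.5 + 459.3 + 447.7 + 449.4) / 12 = 5371.6000 / 12 = 447.6333
CL = X̄̄ = 447.6333

447.63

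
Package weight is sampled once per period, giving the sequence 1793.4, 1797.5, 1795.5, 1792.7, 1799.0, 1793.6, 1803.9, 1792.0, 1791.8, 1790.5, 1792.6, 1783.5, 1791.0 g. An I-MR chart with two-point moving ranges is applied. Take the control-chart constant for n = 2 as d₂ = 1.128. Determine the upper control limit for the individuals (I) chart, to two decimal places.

1807.58

X̄ = (1793.4 + 1797.5 + 1795.5 + 1792.7 + 1799.0 + 1793.6 + 1803.9 + 1792.0 + 1791.8 + 1790.5 + 1792.6 + 1783.5 + 1791.0) / 13 = 1793.6154
Moving ranges: 4.1, 2.0, 2.8, 6.3, 5.4, 10.3, 11.9, 0.2, 1.3, 2.1, 9.1, 7.5; M̄R̄ = 63.0000 / 12 = 5.2500
UCL = X̄ + 3·M̄R̄/d₂ = 1793.6154 + 3 × 5.2500 / 1.128 = 1807.5782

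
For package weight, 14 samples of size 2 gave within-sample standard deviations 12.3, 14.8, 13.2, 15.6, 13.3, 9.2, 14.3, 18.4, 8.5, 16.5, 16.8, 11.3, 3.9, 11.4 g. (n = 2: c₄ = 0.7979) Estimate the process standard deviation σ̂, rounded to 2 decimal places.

16.07

s̄ = (12.3 + 14.8 + 13.2 + 15.6 + 13.3 + 9.2 + 14.3 + 18.4 + 8.5 + 16.5 + 16.8 + 11.3 + 3.9 + 11.4) / 14 = 12.8214
σ̂ = s̄ / c₄ = 12.8214 / 0.7979 = 16.0690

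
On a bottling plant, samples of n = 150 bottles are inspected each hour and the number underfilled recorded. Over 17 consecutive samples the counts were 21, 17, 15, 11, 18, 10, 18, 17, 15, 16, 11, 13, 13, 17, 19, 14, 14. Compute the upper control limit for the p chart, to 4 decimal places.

0.1756

p̄ = Σdᵢ / (k·n) = 259 / (17 × 150) = 0.10157
UCL = p̄ + 3·√(p̄(1−p̄)/n) = 0.10157 + 3 × √(0.10157×0.89843/150) = 0.10157 + 3 × 0.02466 = 0.17556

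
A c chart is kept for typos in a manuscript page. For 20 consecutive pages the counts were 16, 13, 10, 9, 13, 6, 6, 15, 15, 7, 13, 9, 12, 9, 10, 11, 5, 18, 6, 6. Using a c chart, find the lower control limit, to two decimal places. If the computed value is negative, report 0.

c̄ = (16 + 13 + 10 + 9 + 13 + 6 + 6 + 15 + 15 + 7 + 13 + 9 + 12 + 9 + 10 + 11 + 5 + 18 + 6 + 6) / 20 = 209 / 20 = 10.4500
LCL = c̄ − 3√c̄ = 10.4500 − 3 × 3.2326 = 0.7521

0.75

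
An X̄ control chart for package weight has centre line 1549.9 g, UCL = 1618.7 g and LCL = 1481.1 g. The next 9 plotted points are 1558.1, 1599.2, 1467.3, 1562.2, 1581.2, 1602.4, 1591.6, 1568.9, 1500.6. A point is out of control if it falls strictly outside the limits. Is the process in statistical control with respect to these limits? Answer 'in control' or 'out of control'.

out of control

Compare each point to [1481.1, 1618.7]: sample 3 = 1467.3 < LCL.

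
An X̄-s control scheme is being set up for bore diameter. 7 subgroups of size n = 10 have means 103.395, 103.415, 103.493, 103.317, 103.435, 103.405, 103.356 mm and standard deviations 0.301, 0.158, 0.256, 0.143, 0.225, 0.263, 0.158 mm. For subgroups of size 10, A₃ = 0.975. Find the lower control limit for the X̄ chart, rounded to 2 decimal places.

103.19

X̄̄ = (103.395 + 103.415 + 103.493 + 103.317 + 103.435 + 103.405 + 103.356) / 7 = 103.4023
s̄ = (0.301 + 0.158 + 0.256 + 0.143 + 0.225 + 0.263 + 0.158) / 7 = 0.2149
LCL = X̄̄ − A₃·s̄ = 103.4023 − 0.975 × 0.2149 = 103.1928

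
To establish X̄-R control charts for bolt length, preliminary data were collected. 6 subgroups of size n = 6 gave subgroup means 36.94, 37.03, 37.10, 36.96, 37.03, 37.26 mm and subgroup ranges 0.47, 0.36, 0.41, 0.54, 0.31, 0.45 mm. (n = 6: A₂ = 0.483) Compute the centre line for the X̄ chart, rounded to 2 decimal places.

X̄̄ = (36.94 + 37.03 + 37.10 + 36.96 + 37.03 + 37.26) / 6 = 222.3200 / 6 = 37.0533
CL = X̄̄ = 37.0533

37.05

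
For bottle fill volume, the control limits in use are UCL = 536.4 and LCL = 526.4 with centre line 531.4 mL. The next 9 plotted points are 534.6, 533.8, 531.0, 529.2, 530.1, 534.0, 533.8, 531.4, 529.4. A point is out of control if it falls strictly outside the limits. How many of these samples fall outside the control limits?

0

All 9 points lie within [526.4, 536.4].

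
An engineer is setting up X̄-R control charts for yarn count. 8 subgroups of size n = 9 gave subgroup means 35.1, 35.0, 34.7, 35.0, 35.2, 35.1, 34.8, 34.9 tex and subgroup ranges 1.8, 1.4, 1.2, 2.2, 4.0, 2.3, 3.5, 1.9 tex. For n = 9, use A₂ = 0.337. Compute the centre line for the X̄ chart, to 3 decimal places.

34.975

X̄̄ = (35.1 + 35.0 + 34.7 + 35.0 + 35.2 + 35.1 + 34.8 + 34.9) / 8 = 279.8000 / 8 = 34.9750
CL = X̄̄ = 34.9750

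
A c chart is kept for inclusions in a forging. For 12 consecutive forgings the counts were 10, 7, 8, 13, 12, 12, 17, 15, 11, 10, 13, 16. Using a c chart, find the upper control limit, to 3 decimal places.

22.392

c̄ = (10 + 7 + 8 + 13 + 12 + 12 + 17 + 15 + 11 + 10 + 13 + 16) / 12 = 144 / 12 = 12.0000
UCL = c̄ + 3√c̄ = 12.0000 + 3 × √12.0000 = 12.0000 + 3 × 3.4641 = 22.3923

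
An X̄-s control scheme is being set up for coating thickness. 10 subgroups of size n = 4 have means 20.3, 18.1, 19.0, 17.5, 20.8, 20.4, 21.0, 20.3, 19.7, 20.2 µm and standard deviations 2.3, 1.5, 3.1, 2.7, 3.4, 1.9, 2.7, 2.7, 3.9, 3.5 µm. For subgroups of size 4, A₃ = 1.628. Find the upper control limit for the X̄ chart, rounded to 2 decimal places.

24.24

X̄̄ = (20.3 + 18.1 + 19.0 + 17.5 + 20.8 + 20.4 + 21.0 + 20.3 + 19.7 + 20.2) / 10 = 19.7300
s̄ = (2.3 + 1.5 + 3.1 + 2.7 + 3.4 + 1.9 + 2.7 + 2.7 + 3.9 + 3.5) / 10 = 2.7700
UCL = X̄̄ + A₃·s̄ = 19.7300 + 1.628 × 2.7700 = 24.2396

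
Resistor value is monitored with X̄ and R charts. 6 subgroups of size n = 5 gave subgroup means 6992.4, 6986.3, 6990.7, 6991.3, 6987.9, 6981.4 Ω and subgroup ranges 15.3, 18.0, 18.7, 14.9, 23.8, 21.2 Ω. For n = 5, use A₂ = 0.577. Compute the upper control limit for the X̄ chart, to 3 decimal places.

6999.094

X̄̄ = (6992.4 + 6986.3 + 6990.7 + 6991.3 + 6987.9 + 6981.4) / 6 = 41930.0000 / 6 = 6988.3333
R̄ = (15.3 + 18.0 + 18.7 + 14.9 + 23.8 + 21.2) / 6 = 111.9000 / 6 = 18.6500
UCL = X̄̄ + A₂·R̄ = 6988.3333 + 0.577 × 18.6500 = 6999.0944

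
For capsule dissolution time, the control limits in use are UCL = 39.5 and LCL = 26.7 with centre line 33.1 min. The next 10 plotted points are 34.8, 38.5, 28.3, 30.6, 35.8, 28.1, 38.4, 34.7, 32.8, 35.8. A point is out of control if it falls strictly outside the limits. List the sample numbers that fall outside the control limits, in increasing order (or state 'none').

All 10 points lie within [26.7, 39.5].

none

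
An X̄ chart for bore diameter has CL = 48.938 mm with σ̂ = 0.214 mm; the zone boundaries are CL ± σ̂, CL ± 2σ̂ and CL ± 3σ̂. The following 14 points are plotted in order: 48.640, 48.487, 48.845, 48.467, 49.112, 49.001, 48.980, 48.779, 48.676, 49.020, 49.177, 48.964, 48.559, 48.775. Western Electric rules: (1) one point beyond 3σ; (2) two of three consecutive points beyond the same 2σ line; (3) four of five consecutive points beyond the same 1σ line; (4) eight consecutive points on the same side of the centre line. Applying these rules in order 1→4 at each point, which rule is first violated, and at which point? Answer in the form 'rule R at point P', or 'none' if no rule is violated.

rule 2 at point 4

Zone of each point (C = within 1σ̂, B = 1σ̂–2σ̂, A = 2σ̂–3σ̂, * = beyond 3σ̂; sign = side of CL): 1:-B, 2:-A, 3:-C, 4:-A, 5:+C, 6:+C, 7:+C, 8:-C, 9:-B, 10:+C, 11:+B, 12:+C, 13:-B, 14:-C
Rule 2 (two of three consecutive points beyond the same 2σ limit) is satisfied at point 4.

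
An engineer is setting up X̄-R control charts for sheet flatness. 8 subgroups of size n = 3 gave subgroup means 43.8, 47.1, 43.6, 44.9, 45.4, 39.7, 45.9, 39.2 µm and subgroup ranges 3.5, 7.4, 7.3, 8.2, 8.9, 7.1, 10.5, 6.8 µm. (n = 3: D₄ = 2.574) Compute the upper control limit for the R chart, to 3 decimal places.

R̄ = (3.5 + 7.4 + 7.3 + 8.2 + 8.9 + 7.1 + 10.5 + 6.8) / 8 = 59.7000 / 8 = 7.4625
UCL_R = D₄·R̄ = 2.574 × 7.4625 = 19.2085

19.208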